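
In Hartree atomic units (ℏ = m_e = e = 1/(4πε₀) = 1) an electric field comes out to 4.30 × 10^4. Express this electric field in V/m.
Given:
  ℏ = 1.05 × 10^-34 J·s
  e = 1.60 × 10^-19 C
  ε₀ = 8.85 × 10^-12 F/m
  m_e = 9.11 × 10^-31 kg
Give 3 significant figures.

One atomic unit of electric field: E_au = E_h/(e a₀) = m_e²e⁵/((4πε₀)³ℏ⁴) = 5.20 × 10^11 V/m.
4.30 × 10^4 × 5.20 × 10^11 V/m = 2.24 × 10^16 V/m

2.24 × 10^16 V/m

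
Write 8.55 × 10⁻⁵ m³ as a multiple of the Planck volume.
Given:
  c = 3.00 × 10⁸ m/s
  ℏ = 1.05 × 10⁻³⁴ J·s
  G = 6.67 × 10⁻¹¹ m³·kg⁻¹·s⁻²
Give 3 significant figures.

Planck volume: V_P = (ℏG/c³)^(3/2) = 4.18 × 10⁻¹⁰⁵ m³.
8.55 × 10⁻⁵ / 4.18 × 10⁻¹⁰⁵ = 2.05 × 10¹⁰⁰

2.05 × 10¹⁰⁰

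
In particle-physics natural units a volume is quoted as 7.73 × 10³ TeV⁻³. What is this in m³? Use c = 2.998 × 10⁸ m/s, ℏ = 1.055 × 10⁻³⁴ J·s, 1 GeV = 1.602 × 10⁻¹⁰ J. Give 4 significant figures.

5.949 × 10⁻⁵³ m³

Volume is [L]³ = [E]⁻³·(ℏc)³.
1 GeV⁻³ → (ℏc)³ × (1 GeV in J)⁻³ = 7.696 × 10⁻⁴⁸ m³.
Convert the energy scale: 7.73 × 10³ TeV⁻³ = 7.73 × 10⁻⁶ GeV⁻³.
Result: 7.73 × 10⁻⁶ × 7.696 × 10⁻⁴⁸ = 5.949 × 10⁻⁵³ m³.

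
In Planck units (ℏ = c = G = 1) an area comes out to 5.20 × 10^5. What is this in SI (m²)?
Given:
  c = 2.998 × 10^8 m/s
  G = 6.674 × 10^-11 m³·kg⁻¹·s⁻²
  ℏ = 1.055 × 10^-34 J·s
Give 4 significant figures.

One Planck area: A_P = ℏG/c³ = 2.613 × 10^-70 m².
5.20 × 10^5 × 2.613 × 10^-70 m² = 1.359 × 10^-64 m²

1.359 × 10^-64 m²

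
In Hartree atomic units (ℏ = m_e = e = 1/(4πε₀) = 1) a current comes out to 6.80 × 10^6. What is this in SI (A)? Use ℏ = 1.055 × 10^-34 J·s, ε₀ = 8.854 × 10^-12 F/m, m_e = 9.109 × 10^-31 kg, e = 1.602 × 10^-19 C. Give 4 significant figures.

One atomic unit of electric current: I_au = e E_h/ℏ = m_e e⁵/((4πε₀)²ℏ³) = 6.612 × 10^-3 A.
6.80 × 10^6 × 6.612 × 10^-3 A = 4.496 × 10^4 A

4.496 × 10^4 A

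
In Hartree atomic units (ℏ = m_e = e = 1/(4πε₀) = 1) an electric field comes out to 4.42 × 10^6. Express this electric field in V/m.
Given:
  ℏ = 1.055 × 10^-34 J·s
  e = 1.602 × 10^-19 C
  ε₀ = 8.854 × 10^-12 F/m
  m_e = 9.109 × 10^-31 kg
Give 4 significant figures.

2.268 × 10^18 V/m

One atomic unit of electric field: E_au = E_h/(e a₀) = m_e²e⁵/((4πε₀)³ℏ⁴) = 5.131 × 10^11 V/m.
4.42 × 10^6 × 5.131 × 10^11 V/m = 2.268 × 10^18 V/m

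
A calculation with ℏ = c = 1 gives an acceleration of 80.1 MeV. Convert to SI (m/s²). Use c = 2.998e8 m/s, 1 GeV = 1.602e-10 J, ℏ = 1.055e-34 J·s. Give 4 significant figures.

Acceleration is [L]/[T]² = c·[E]/ℏ.
1 GeV → c/ℏ × (1 GeV in J) = 4.552e32 m/s².
Convert the energy scale: 80.1 MeV = 0.0801 GeV.
Result: 0.0801 × 4.552e32 = 3.646e31 m/s².

3.646e31 m/s²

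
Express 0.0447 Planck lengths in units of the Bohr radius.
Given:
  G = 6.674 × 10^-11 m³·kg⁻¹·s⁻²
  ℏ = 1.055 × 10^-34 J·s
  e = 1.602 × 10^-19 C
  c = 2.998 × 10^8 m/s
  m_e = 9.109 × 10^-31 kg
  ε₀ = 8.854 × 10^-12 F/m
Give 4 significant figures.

Planck length: ℓ_P = √(ℏG/c³) = 1.616 × 10^-35 m
Bohr radius: a₀ = 4πε₀ℏ²/(m_e e²) = 5.297 × 10^-11 m
0.0447 × 1.616 × 10^-35 / 5.297 × 10^-11 = 1.364 × 10^-26

1.364 × 10^-26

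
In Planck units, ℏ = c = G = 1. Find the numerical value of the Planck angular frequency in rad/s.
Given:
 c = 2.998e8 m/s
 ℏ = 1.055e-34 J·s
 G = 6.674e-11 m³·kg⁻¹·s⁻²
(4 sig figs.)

1.855e43 rad/s

Dimensional analysis gives ω_P = √(c⁵/(ℏG)).
  = √(3.440e86)
  = 1.855e43 rad/s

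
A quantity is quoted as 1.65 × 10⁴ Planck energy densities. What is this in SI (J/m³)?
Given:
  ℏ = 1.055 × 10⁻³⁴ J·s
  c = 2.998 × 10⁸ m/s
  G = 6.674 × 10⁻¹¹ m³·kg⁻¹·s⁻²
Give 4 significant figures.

7.643 × 10¹¹⁷ J/m³

One Planck energy density: u_P = c⁷/(ℏG²) = 4.632 × 10¹¹³ J/m³.
1.65 × 10⁴ × 4.632 × 10¹¹³ J/m³ = 7.643 × 10¹¹⁷ J/m³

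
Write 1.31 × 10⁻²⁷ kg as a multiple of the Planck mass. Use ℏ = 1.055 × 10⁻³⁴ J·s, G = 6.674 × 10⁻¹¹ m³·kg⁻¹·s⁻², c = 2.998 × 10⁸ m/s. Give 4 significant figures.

Planck mass: m_P = √(ℏc/G) = 2.177 × 10⁻⁸ kg.
1.31 × 10⁻²⁷ / 2.177 × 10⁻⁸ = 6.018 × 10⁻²⁰

6.018 × 10⁻²⁰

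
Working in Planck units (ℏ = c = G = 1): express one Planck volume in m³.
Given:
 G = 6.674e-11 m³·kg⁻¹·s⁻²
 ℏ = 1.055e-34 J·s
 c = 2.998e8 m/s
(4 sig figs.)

4.224e-105 m³

Dimensional analysis gives V_P = (ℏG/c³)^(3/2).
  = √(1.784e-209)
  = 4.224e-105 m³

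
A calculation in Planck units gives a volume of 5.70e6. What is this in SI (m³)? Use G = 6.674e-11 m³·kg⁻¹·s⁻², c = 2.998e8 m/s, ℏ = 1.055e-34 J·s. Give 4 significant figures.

One Planck volume: V_P = (ℏG/c³)^(3/2) = 4.224e-105 m³.
5.70e6 × 4.224e-105 m³ = 2.408e-98 m³

2.408e-98 m³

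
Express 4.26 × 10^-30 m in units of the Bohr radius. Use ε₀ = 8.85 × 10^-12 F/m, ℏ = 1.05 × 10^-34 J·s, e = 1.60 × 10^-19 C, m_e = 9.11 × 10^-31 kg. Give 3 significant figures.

Bohr radius: a₀ = 4πε₀ℏ²/(m_e e²) = 5.26 × 10^-11 m.
4.26 × 10^-30 / 5.26 × 10^-11 = 8.10 × 10^-20

8.10 × 10^-20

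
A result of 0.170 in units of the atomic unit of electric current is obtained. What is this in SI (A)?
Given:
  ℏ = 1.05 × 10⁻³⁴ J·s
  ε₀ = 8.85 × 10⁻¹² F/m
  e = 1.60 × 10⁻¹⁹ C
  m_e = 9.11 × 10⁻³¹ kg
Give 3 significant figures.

One atomic unit of electric current: I_au = e E_h/ℏ = m_e e⁵/((4πε₀)²ℏ³) = 6.67 × 10⁻³ A.
0.170 × 6.67 × 10⁻³ A = 1.13 × 10⁻³ A

1.13 × 10⁻³ A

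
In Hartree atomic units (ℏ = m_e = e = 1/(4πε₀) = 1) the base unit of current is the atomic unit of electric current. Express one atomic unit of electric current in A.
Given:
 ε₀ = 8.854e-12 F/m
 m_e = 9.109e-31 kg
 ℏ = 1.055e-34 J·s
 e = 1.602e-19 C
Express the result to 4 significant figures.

6.612e-3 A

I_au = e E_h/ℏ = m_e e⁵/((4πε₀)²ℏ³)
E_h = 4.354e-18 J
e·E_h/ℏ = 6.612e-3 A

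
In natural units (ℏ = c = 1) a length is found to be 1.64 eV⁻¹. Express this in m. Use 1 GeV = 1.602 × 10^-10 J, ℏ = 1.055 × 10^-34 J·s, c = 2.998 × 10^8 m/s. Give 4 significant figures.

3.238 × 10^-7 m

A length is [E]⁻¹ in ℏ=c=1; restore one factor of ℏc.
1 GeV⁻¹ → ℏc × (1 GeV in J)⁻¹ = 1.974 × 10^-16 m.
Convert the energy scale: 1.64 eV⁻¹ = 1.64 × 10^9 GeV⁻¹.
Result: 1.64 × 10^9 × 1.974 × 10^-16 = 3.238 × 10^-7 m.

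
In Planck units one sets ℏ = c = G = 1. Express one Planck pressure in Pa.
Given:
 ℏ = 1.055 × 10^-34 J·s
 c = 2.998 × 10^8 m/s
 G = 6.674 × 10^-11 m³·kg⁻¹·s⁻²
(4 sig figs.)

4.632 × 10^113 Pa

p_P = c⁷/(ℏG²)
  = 2.177 × 10^59 / 4.699 × 10^-55
  = 4.632 × 10^113 Pa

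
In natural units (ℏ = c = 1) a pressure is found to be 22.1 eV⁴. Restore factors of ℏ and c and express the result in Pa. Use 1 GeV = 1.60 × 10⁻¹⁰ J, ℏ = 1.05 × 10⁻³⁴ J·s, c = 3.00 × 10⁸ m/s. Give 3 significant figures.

Pressure is [E]/[L]³ = [E]⁴/(ℏc)³.
1 GeV⁴ → 1/(ℏc)³ × (1 GeV in J)⁴ = 2.10 × 10³⁷ Pa.
Convert the energy scale: 22.1 eV⁴ = 2.21 × 10⁻³⁵ GeV⁴.
Result: 2.21 × 10⁻³⁵ × 2.10 × 10³⁷ = 463 Pa.

463 Pa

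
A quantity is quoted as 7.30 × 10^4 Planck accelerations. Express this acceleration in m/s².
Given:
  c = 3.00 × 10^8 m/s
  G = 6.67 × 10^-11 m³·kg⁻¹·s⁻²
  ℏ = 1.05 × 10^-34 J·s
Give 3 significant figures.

One Planck acceleration: a_P = √(c⁷/(ℏG)) = 5.59 × 10^51 m/s².
7.30 × 10^4 × 5.59 × 10^51 m/s² = 4.08 × 10^56 m/s²

4.08 × 10^56 m/s²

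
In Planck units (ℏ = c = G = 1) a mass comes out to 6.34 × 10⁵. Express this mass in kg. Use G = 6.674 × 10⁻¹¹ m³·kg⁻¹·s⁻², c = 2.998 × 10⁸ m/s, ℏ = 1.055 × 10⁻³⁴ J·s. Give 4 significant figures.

One Planck mass: m_P = √(ℏc/G) = 2.177 × 10⁻⁸ kg.
6.34 × 10⁵ × 2.177 × 10⁻⁸ kg = 0.01380 kg

0.01380 kg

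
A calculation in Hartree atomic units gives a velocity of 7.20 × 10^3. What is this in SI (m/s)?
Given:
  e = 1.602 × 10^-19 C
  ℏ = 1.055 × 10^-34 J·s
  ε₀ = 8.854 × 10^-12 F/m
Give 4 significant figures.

One atomic unit of velocity: v_au = e²/(4πε₀ℏ) = 2.186 × 10^6 m/s.
7.20 × 10^3 × 2.186 × 10^6 m/s = 1.574 × 10^10 m/s

1.574 × 10^10 m/s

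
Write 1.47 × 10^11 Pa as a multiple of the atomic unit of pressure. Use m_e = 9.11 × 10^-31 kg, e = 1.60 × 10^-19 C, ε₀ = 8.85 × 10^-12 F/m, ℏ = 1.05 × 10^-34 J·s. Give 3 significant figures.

4.88 × 10^-3

atomic unit of pressure: P_au = E_h/a₀³ = m_e⁴e¹⁰/((4πε₀)⁵ℏ⁸) = 3.01 × 10^13 Pa.
1.47 × 10^11 / 3.01 × 10^13 = 4.88 × 10^-3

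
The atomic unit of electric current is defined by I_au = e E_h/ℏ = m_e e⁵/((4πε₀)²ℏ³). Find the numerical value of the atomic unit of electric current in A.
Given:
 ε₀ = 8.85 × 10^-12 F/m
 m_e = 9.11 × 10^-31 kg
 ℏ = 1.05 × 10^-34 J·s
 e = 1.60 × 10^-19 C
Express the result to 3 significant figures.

I_au = e E_h/ℏ = m_e e⁵/((4πε₀)²ℏ³)
E_h = 4.38 × 10^-18 J
e·E_h/ℏ = 6.67 × 10^-3 A

6.67 × 10^-3 A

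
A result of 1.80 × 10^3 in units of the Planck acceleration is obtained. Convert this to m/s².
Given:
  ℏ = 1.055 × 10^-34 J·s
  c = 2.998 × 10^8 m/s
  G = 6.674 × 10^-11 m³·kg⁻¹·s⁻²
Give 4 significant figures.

1.001 × 10^55 m/s²

One Planck acceleration: a_P = √(c⁷/(ℏG)) = 5.560 × 10^51 m/s².
1.80 × 10^3 × 5.560 × 10^51 m/s² = 1.001 × 10^55 m/s²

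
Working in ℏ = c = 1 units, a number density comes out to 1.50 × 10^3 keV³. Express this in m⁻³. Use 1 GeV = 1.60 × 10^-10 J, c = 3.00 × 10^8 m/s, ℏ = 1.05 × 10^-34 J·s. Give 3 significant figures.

Number density is [L]⁻³ = [E]³/(ℏc)³.
1 GeV³ → 1/(ℏc)³ × (1 GeV in J)³ = 1.31 × 10^47 m⁻³.
Convert the energy scale: 1.50 × 10^3 keV³ = 1.50 × 10^-15 GeV³.
Result: 1.50 × 10^-15 × 1.31 × 10^47 = 1.97 × 10^32 m⁻³.

1.97 × 10^32 m⁻³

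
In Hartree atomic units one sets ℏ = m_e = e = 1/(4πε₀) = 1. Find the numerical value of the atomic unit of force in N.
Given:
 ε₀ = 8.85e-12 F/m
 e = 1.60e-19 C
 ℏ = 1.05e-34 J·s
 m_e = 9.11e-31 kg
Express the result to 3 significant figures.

F_au = E_h/a₀ = m_e²e⁶/((4πε₀)³ℏ⁴)
E_h = 4.38e-18 J
a₀ = 5.26e-11 m
E_h/a₀ = 8.33e-8 N

8.33e-8 N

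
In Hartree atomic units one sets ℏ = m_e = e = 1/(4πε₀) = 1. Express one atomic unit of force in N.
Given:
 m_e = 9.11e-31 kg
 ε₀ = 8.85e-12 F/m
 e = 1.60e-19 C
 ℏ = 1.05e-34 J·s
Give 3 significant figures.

F_au = E_h/a₀ = m_e²e⁶/((4πε₀)³ℏ⁴)
E_h = 4.38e-18 J
a₀ = 5.26e-11 m
E_h/a₀ = 8.33e-8 N

8.33e-8 N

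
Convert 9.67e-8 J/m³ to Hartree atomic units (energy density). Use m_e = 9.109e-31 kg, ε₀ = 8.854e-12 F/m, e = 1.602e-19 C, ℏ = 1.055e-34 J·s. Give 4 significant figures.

atomic unit of energy density: u_au = E_h/a₀³ = m_e⁴e¹⁰/((4πε₀)⁵ℏ⁸) = 2.929e13 J/m³.
9.67e-8 / 2.929e13 = 3.301e-21

3.301e-21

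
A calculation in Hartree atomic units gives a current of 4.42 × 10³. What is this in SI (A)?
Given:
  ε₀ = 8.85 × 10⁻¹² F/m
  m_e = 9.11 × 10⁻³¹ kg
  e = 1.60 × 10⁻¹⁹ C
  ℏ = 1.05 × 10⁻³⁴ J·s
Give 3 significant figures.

29.5 A

One atomic unit of electric current: I_au = e E_h/ℏ = m_e e⁵/((4πε₀)²ℏ³) = 6.67 × 10⁻³ A.
4.42 × 10³ × 6.67 × 10⁻³ A = 29.5 A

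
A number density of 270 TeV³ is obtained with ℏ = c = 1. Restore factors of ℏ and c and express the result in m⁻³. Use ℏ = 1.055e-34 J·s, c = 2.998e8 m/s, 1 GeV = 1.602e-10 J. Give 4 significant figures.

Number density is [L]⁻³ = [E]³/(ℏc)³.
1 GeV³ → 1/(ℏc)³ × (1 GeV in J)³ = 1.299e47 m⁻³.
Convert the energy scale: 270 TeV³ = 2.70e11 GeV³.
Result: 2.70e11 × 1.299e47 = 3.508e58 m⁻³.

3.508e58 m⁻³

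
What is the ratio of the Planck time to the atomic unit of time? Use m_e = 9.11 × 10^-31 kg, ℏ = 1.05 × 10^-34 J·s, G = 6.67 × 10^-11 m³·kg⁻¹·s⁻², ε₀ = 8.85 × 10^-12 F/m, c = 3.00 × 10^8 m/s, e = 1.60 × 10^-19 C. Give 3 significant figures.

Planck time: t_P = √(ℏG/c⁵) = 5.37 × 10^-44 s
atomic unit of time: τ_au = (4πε₀)²ℏ³/(m_e e⁴) = 2.40 × 10^-17 s
ratio = 5.37 × 10^-44 / 2.40 × 10^-17 = 2.24 × 10^-27

2.24 × 10^-27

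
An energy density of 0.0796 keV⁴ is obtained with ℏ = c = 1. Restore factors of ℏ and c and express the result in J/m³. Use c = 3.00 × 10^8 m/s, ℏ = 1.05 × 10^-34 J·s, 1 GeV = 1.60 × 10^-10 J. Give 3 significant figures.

1.67 × 10^12 J/m³

[E]/[L]³ = [E]⁴/(ℏc)³; restore (ℏc)⁻³.
1 GeV⁴ → 1/(ℏc)³ × (1 GeV in J)⁴ = 2.10 × 10^37 J/m³.
Convert the energy scale: 0.0796 keV⁴ = 7.96 × 10^-26 GeV⁴.
Result: 7.96 × 10^-26 × 2.10 × 10^37 = 1.67 × 10^12 J/m³.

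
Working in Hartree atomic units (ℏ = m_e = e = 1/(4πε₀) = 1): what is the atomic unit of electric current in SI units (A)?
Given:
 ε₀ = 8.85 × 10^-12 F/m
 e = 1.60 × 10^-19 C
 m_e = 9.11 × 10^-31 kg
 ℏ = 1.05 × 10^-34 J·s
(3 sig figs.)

6.67 × 10^-3 A

The unique combination of the constants set to 1 with dimensions of current is I_au = e E_h/ℏ = m_e e⁵/((4πε₀)²ℏ³).
E_h = 4.38 × 10^-18 J
e·E_h/ℏ = 6.67 × 10^-3 A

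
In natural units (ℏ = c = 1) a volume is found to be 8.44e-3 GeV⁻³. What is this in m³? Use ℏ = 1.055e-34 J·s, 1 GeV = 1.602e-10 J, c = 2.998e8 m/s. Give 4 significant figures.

6.495e-50 m³

Volume is [L]³ = [E]⁻³·(ℏc)³.
1 GeV⁻³ → (ℏc)³ × (1 GeV in J)⁻³ = 7.696e-48 m³.
Result: 8.44e-3 × 7.696e-48 = 6.495e-50 m³.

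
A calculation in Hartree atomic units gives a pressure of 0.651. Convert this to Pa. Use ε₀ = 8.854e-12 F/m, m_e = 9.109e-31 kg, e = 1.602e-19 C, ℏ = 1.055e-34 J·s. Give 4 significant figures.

1.907e13 Pa

One atomic unit of pressure: P_au = E_h/a₀³ = m_e⁴e¹⁰/((4πε₀)⁵ℏ⁸) = 2.929e13 Pa.
0.651 × 2.929e13 Pa = 1.907e13 Pa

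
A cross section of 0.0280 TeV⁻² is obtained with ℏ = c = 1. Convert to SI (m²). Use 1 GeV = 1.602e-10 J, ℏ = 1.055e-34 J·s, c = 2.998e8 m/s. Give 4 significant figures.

Area is [L]² = [E]⁻²·(ℏc)²; restore (ℏc)².
1 GeV⁻² → (ℏc)² × (1 GeV in J)⁻² = 3.898e-32 m².
Convert the energy scale: 0.0280 TeV⁻² = 2.80e-8 GeV⁻².
Result: 2.80e-8 × 3.898e-32 = 1.091e-39 m².

1.091e-39 m²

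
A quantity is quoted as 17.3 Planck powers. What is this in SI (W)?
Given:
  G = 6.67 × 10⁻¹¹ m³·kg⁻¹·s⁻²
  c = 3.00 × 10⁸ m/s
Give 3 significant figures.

One Planck power: P_P = c⁵/G = 3.64 × 10⁵² W.
17.3 × 3.64 × 10⁵² W = 6.30 × 10⁵³ W

6.30 × 10⁵³ W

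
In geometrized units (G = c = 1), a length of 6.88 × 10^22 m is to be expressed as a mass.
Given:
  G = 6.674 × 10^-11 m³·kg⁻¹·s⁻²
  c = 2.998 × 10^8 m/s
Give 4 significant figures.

Length → mass via c²/G.
6.88 × 10^22 m × (c²/G) = 9.265 × 10^49 kg

9.265 × 10^49 kg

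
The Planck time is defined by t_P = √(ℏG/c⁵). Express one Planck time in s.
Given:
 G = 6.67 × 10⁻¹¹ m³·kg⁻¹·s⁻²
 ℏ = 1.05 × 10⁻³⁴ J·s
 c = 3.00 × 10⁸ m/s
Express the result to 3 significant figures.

t_P = √(ℏG/c⁵)
  = √(2.88 × 10⁻⁸⁷)
  = 5.37 × 10⁻⁴⁴ s

5.37 × 10⁻⁴⁴ s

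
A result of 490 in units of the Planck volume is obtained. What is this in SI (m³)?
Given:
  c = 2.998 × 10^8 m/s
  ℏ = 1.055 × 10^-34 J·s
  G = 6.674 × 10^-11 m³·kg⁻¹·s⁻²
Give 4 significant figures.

2.070 × 10^-102 m³

One Planck volume: V_P = (ℏG/c³)^(3/2) = 4.224 × 10^-105 m³.
490 × 4.224 × 10^-105 m³ = 2.070 × 10^-102 m³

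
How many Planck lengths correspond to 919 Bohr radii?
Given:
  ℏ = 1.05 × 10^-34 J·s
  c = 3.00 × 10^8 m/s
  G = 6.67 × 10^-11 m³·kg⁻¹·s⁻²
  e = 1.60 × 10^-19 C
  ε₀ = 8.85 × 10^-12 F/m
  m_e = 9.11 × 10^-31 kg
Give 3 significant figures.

3.00 × 10^27

Bohr radius: a₀ = 4πε₀ℏ²/(m_e e²) = 5.26 × 10^-11 m
Planck length: ℓ_P = √(ℏG/c³) = 1.61 × 10^-35 m
919 × 5.26 × 10^-11 / 1.61 × 10^-35 = 3.00 × 10^27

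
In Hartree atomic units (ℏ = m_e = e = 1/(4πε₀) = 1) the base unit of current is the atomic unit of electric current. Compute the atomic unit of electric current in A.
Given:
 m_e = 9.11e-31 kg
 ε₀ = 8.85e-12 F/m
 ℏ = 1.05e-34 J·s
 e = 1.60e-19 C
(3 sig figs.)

I_au = e E_h/ℏ = m_e e⁵/((4πε₀)²ℏ³)
E_h = 4.38e-18 J
e·E_h/ℏ = 6.67e-3 A

6.67e-3 A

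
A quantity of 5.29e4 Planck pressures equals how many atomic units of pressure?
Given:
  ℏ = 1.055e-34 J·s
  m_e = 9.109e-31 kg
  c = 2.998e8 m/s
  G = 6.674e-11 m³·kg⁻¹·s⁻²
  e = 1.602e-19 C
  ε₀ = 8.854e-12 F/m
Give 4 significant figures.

8.366e104

Planck pressure: p_P = c⁷/(ℏG²) = 4.632e113 Pa
atomic unit of pressure: P_au = E_h/a₀³ = m_e⁴e¹⁰/((4πε₀)⁵ℏ⁸) = 2.929e13 Pa
5.29e4 × 4.632e113 / 2.929e13 = 8.366e104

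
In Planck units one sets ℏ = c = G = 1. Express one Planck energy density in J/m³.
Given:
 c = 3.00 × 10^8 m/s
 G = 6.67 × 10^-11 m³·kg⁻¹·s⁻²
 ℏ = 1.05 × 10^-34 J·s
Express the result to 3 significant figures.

4.68 × 10^113 J/m³

u_P = c⁷/(ℏG²)
  = 2.19 × 10^59 / 4.67 × 10^-55
  = 4.68 × 10^113 J/m³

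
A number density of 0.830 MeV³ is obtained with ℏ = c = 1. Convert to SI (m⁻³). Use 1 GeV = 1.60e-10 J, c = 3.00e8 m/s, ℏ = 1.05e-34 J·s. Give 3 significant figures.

1.09e38 m⁻³

Number density is [L]⁻³ = [E]³/(ℏc)³.
1 GeV³ → 1/(ℏc)³ × (1 GeV in J)³ = 1.31e47 m⁻³.
Convert the energy scale: 0.830 MeV³ = 8.30e-10 GeV³.
Result: 8.30e-10 × 1.31e47 = 1.09e38 m⁻³.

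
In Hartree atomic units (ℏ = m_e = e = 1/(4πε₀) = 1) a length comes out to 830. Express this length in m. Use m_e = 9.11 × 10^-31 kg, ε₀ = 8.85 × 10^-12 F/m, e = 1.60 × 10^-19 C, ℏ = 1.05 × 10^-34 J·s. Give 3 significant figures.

One Bohr radius: a₀ = 4πε₀ℏ²/(m_e e²) = 5.26 × 10^-11 m.
830 × 5.26 × 10^-11 m = 4.36 × 10^-8 m

4.36 × 10^-8 m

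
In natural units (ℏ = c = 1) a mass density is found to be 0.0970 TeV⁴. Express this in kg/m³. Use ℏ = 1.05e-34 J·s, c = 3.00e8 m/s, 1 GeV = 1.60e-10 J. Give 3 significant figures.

2.26e31 kg/m³

Mass density is [E]/(c²[L]³) = [E]⁴/(ℏ³c⁵).
1 GeV⁴ → 1/(ℏ³c⁵) × (1 GeV in J)⁴ = 2.33e20 kg/m³.
Convert the energy scale: 0.0970 TeV⁴ = 9.70e10 GeV⁴.
Result: 9.70e10 × 2.33e20 = 2.26e31 kg/m³.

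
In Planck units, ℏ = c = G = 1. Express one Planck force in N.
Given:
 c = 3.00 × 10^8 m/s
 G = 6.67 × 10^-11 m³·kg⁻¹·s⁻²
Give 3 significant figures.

Dimensional analysis gives F_P = c⁴/G.
  = 8.10 × 10^33 / 6.67 × 10^-11
  = 1.21 × 10^44 N

1.21 × 10^44 N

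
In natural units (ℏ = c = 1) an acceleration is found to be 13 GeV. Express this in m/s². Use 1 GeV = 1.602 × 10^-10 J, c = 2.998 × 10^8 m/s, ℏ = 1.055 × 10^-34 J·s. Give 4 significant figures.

5.918 × 10^33 m/s²

Acceleration is [L]/[T]² = c·[E]/ℏ.
1 GeV → c/ℏ × (1 GeV in J) = 4.552 × 10^32 m/s².
Result: 13 × 4.552 × 10^32 = 5.918 × 10^33 m/s².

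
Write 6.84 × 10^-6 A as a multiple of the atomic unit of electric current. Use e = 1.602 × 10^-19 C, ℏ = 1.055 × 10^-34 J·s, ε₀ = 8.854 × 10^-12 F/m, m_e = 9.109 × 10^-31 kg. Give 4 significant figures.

1.034 × 10^-3

atomic unit of electric current: I_au = e E_h/ℏ = m_e e⁵/((4πε₀)²ℏ³) = 6.612 × 10^-3 A.
6.84 × 10^-6 / 6.612 × 10^-3 = 1.034 × 10^-3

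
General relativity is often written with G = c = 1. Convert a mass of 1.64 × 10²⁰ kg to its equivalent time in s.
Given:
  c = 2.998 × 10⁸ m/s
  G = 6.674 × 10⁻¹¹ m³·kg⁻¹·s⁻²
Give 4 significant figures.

4.062 × 10⁻¹⁶ s

Mass → time via G/c³.
1.64 × 10²⁰ kg × (G/c³) = 4.062 × 10⁻¹⁶ s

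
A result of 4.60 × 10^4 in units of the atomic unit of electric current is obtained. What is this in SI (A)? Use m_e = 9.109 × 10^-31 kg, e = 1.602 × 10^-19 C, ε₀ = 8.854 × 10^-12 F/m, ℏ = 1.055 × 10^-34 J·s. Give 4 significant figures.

One atomic unit of electric current: I_au = e E_h/ℏ = m_e e⁵/((4πε₀)²ℏ³) = 6.612 × 10^-3 A.
4.60 × 10^4 × 6.612 × 10^-3 A = 304.1 A

304.1 A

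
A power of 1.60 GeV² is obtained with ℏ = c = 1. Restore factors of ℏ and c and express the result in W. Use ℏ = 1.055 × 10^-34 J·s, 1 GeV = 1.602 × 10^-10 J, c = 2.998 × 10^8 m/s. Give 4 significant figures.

3.892 × 10^14 W

Power is [E]/[T] = [E]²/ℏ.
1 GeV² → 1/ℏ × (1 GeV in J)² = 2.433 × 10^14 W.
Result: 1.60 × 2.433 × 10^14 = 3.892 × 10^14 W.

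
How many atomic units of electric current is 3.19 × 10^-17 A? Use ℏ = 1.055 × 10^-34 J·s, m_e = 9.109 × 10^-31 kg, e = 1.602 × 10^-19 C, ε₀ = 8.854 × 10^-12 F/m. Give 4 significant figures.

atomic unit of electric current: I_au = e E_h/ℏ = m_e e⁵/((4πε₀)²ℏ³) = 6.612 × 10^-3 A.
3.19 × 10^-17 / 6.612 × 10^-3 = 4.825 × 10^-15

4.825 × 10^-15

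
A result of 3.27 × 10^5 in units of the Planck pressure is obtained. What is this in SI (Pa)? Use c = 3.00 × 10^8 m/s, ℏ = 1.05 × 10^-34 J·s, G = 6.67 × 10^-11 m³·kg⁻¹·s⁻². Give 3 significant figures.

One Planck pressure: p_P = c⁷/(ℏG²) = 4.68 × 10^113 Pa.
3.27 × 10^5 × 4.68 × 10^113 Pa = 1.53 × 10^119 Pa

1.53 × 10^119 Pa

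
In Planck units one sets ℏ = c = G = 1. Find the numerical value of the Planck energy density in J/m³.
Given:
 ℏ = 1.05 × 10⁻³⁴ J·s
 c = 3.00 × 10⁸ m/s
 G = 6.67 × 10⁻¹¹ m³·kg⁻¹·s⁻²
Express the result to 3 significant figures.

4.68 × 10¹¹³ J/m³

u_P = c⁷/(ℏG²)
  = 2.19 × 10⁵⁹ / 4.67 × 10⁻⁵⁵
  = 4.68 × 10¹¹³ J/m³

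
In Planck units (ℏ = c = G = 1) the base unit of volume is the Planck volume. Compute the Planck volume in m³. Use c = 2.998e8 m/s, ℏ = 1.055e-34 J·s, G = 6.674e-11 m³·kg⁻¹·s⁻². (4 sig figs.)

4.224e-105 m³

V_P = (ℏG/c³)^(3/2)
  = √(1.784e-209)
  = 4.224e-105 m³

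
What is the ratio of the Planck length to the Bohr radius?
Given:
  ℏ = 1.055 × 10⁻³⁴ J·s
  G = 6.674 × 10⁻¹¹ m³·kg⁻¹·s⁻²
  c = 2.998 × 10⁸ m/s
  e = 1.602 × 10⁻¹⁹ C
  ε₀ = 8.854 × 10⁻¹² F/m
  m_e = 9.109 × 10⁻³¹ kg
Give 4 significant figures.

3.051 × 10⁻²⁵

Planck length: ℓ_P = √(ℏG/c³) = 1.616 × 10⁻³⁵ m
Bohr radius: a₀ = 4πε₀ℏ²/(m_e e²) = 5.297 × 10⁻¹¹ m
ratio = 1.616 × 10⁻³⁵ / 5.297 × 10⁻¹¹ = 3.051 × 10⁻²⁵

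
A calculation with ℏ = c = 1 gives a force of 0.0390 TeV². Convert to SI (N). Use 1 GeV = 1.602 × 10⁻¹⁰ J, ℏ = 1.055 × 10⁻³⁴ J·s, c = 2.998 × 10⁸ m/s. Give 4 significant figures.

Force is [E]/[L] = [E]²/(ℏc); restore (ℏc)⁻¹.
1 GeV² → 1/(ℏc) × (1 GeV in J)² = 8.114 × 10⁵ N.
Convert the energy scale: 0.0390 TeV² = 3.90 × 10⁴ GeV².
Result: 3.90 × 10⁴ × 8.114 × 10⁵ = 3.165 × 10¹⁰ N.

3.165 × 10¹⁰ N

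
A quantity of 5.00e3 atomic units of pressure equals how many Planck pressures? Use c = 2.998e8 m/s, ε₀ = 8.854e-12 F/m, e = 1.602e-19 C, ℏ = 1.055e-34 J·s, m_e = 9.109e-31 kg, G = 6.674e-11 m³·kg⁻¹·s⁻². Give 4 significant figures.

3.162e-97

atomic unit of pressure: P_au = E_h/a₀³ = m_e⁴e¹⁰/((4πε₀)⁵ℏ⁸) = 2.929e13 Pa
Planck pressure: p_P = c⁷/(ℏG²) = 4.632e113 Pa
5.00e3 × 2.929e13 / 4.632e113 = 3.162e-97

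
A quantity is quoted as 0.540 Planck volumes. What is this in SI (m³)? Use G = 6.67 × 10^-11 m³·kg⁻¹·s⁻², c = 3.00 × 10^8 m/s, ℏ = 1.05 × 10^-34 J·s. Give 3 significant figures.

2.26 × 10^-105 m³

One Planck volume: V_P = (ℏG/c³)^(3/2) = 4.18 × 10^-105 m³.
0.540 × 4.18 × 10^-105 m³ = 2.26 × 10^-105 m³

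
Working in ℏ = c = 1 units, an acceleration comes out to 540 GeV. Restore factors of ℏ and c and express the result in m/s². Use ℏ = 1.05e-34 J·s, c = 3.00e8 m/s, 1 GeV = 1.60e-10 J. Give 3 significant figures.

2.47e35 m/s²

Acceleration is [L]/[T]² = c·[E]/ℏ.
1 GeV → c/ℏ × (1 GeV in J) = 4.57e32 m/s².
Result: 540 × 4.57e32 = 2.47e35 m/s².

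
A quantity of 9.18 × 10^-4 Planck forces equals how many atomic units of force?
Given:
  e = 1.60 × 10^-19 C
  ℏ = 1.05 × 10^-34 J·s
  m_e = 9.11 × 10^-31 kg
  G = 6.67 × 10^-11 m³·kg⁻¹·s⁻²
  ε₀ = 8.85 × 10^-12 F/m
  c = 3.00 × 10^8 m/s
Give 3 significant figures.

1.34 × 10^48

Planck force: F_P = c⁴/G = 1.21 × 10^44 N
atomic unit of force: F_au = E_h/a₀ = m_e²e⁶/((4πε₀)³ℏ⁴) = 8.33 × 10^-8 N
9.18 × 10^-4 × 1.21 × 10^44 / 8.33 × 10^-8 = 1.34 × 10^48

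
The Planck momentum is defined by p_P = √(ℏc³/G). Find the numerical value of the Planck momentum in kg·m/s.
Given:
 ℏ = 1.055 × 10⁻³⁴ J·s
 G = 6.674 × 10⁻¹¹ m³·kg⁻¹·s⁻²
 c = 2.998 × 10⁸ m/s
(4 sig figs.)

6.527 kg·m/s

p_P = √(ℏc³/G)
  = √(42.60)
  = 6.527 kg·m/s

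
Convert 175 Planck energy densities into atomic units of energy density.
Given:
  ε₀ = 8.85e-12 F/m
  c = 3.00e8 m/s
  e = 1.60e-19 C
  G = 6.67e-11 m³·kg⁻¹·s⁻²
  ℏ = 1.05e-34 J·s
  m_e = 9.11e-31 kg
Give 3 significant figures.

2.72e102

Planck energy density: u_P = c⁷/(ℏG²) = 4.68e113 J/m³
atomic unit of energy density: u_au = E_h/a₀³ = m_e⁴e¹⁰/((4πε₀)⁵ℏ⁸) = 3.01e13 J/m³
175 × 4.68e113 / 3.01e13 = 2.72e102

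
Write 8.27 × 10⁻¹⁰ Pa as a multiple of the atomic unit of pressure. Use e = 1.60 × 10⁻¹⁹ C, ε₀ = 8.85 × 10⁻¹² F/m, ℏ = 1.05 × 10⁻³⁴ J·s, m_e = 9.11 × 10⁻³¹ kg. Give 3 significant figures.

atomic unit of pressure: P_au = E_h/a₀³ = m_e⁴e¹⁰/((4πε₀)⁵ℏ⁸) = 3.01 × 10¹³ Pa.
8.27 × 10⁻¹⁰ / 3.01 × 10¹³ = 2.74 × 10⁻²³

2.74 × 10⁻²³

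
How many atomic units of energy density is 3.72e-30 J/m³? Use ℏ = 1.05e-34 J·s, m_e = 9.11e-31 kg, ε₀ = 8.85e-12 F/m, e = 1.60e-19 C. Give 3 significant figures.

atomic unit of energy density: u_au = E_h/a₀³ = m_e⁴e¹⁰/((4πε₀)⁵ℏ⁸) = 3.01e13 J/m³.
3.72e-30 / 3.01e13 = 1.23e-43

1.23e-43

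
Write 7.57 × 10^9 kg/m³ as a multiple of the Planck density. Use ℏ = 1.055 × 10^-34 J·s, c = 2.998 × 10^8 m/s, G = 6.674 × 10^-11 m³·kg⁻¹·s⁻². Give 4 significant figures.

Planck density: ρ_P = c⁵/(ℏG²) = 5.154 × 10^96 kg/m³.
7.57 × 10^9 / 5.154 × 10^96 = 1.469 × 10^-87

1.469 × 10^-87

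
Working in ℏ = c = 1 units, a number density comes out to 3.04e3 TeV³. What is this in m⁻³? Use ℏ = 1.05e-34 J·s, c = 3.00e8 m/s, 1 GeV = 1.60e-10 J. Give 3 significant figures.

Number density is [L]⁻³ = [E]³/(ℏc)³.
1 GeV³ → 1/(ℏc)³ × (1 GeV in J)³ = 1.31e47 m⁻³.
Convert the energy scale: 3.04e3 TeV³ = 3.04e12 GeV³.
Result: 3.04e12 × 1.31e47 = 3.98e59 m⁻³.

3.98e59 m⁻³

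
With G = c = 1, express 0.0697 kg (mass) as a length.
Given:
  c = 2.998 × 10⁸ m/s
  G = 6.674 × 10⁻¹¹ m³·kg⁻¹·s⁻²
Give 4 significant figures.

5.176 × 10⁻²⁹ m

In G = c = 1 units mass has dimensions of length; the conversion factor is G/c².
0.0697 kg × (G/c²) = 5.176 × 10⁻²⁹ m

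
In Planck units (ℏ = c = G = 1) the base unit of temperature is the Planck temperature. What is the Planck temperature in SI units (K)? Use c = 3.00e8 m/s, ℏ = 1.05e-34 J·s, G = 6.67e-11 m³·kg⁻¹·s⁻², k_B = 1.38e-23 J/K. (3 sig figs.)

T_P = √(ℏc⁵/G) / k_B
  = √(3.83e18) × 7.25e22
  = 1.42e32 K

1.42e32 K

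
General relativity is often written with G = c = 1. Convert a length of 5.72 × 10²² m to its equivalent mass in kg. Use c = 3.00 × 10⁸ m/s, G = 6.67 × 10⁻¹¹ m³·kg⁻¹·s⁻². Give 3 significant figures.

Length → mass via c²/G.
5.72 × 10²² m × (c²/G) = 7.72 × 10⁴⁹ kg

7.72 × 10⁴⁹ kg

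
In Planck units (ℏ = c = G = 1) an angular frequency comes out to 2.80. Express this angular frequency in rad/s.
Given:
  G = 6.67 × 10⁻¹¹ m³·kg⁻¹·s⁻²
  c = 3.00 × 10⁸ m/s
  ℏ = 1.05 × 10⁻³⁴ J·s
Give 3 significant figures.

One Planck angular frequency: ω_P = √(c⁵/(ℏG)) = 1.86 × 10⁴³ rad/s.
2.80 × 1.86 × 10⁴³ rad/s = 5.22 × 10⁴³ rad/s

5.22 × 10⁴³ rad/s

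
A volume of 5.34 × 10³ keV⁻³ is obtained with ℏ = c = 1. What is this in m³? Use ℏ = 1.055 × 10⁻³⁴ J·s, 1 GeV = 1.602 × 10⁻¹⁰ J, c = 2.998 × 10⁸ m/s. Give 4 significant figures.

4.110 × 10⁻²⁶ m³

Volume is [L]³ = [E]⁻³·(ℏc)³.
1 GeV⁻³ → (ℏc)³ × (1 GeV in J)⁻³ = 7.696 × 10⁻⁴⁸ m³.
Convert the energy scale: 5.34 × 10³ keV⁻³ = 5.34 × 10²¹ GeV⁻³.
Result: 5.34 × 10²¹ × 7.696 × 10⁻⁴⁸ = 4.110 × 10⁻²⁶ m³.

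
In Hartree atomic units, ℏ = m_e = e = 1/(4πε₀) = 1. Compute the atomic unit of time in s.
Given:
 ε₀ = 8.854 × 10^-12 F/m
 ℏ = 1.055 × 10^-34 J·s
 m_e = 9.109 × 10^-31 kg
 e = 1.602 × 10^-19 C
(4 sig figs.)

2.423 × 10^-17 s

The unique combination of the constants set to 1 with dimensions of time is τ_au = (4πε₀)²ℏ³/(m_e e⁴).
E_h = 4.354 × 10^-18 J
ℏ/E_h = 2.423 × 10^-17 s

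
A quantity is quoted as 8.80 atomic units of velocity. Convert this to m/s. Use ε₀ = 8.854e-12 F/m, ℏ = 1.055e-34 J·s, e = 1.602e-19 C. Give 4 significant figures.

One atomic unit of velocity: v_au = e²/(4πε₀ℏ) = 2.186e6 m/s.
8.80 × 2.186e6 m/s = 1.924e7 m/s

1.924e7 m/s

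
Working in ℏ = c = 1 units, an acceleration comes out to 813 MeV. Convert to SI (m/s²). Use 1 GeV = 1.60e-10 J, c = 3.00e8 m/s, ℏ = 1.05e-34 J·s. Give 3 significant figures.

3.72e32 m/s²

Acceleration is [L]/[T]² = c·[E]/ℏ.
1 GeV → c/ℏ × (1 GeV in J) = 4.57e32 m/s².
Convert the energy scale: 813 MeV = 0.813 GeV.
Result: 0.813 × 4.57e32 = 3.72e32 m/s².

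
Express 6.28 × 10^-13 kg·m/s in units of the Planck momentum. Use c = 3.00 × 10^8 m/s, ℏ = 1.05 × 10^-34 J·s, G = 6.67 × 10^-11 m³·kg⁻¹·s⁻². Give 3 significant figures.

Planck momentum: p_P = √(ℏc³/G) = 6.52 kg·m/s.
6.28 × 10^-13 / 6.52 = 9.63 × 10^-14

9.63 × 10^-14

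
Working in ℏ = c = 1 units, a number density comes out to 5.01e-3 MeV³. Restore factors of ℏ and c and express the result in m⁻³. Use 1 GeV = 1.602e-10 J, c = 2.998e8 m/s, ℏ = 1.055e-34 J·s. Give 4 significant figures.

6.510e35 m⁻³

Number density is [L]⁻³ = [E]³/(ℏc)³.
1 GeV³ → 1/(ℏc)³ × (1 GeV in J)³ = 1.299e47 m⁻³.
Convert the energy scale: 5.01e-3 MeV³ = 5.01e-12 GeV³.
Result: 5.01e-12 × 1.299e47 = 6.510e35 m⁻³.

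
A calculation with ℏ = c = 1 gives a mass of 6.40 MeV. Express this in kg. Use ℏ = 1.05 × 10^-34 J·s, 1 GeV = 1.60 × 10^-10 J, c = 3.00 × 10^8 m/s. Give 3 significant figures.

Mass is [E]/c²; divide by c².
1 GeV → 1/c² × (1 GeV in J) = 1.78 × 10^-27 kg.
Convert the energy scale: 6.40 MeV = 6.40 × 10^-3 GeV.
Result: 6.40 × 10^-3 × 1.78 × 10^-27 = 1.14 × 10^-29 kg.

1.14 × 10^-29 kg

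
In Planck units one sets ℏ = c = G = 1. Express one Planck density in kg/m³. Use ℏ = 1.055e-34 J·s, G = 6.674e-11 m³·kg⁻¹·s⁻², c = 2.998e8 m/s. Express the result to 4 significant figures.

5.154e96 kg/m³

ρ_P = c⁵/(ℏG²)
  = 2.422e42 / 4.699e-55
  = 5.154e96 kg/m³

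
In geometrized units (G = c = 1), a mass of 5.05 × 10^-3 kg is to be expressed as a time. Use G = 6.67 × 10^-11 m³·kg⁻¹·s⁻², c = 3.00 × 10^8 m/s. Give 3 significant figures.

1.25 × 10^-38 s

Mass → time via G/c³.
5.05 × 10^-3 kg × (G/c³) = 1.25 × 10^-38 s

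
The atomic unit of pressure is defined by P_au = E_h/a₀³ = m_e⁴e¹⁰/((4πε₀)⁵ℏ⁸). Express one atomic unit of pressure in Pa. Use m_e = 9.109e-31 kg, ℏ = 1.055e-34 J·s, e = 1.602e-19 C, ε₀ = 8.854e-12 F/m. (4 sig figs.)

2.929e13 Pa

P_au = E_h/a₀³ = m_e⁴e¹⁰/((4πε₀)⁵ℏ⁸)
E_h = 4.354e-18 J
a₀ = 5.297e-11 m
E_h/a₀³ = 2.929e13 Pa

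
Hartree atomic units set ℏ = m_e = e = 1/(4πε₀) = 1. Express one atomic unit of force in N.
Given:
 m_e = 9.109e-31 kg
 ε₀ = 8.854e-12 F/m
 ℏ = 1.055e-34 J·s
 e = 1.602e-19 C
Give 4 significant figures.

8.220e-8 N

The unique combination of the constants set to 1 with dimensions of force is F_au = E_h/a₀ = m_e²e⁶/((4πε₀)³ℏ⁴).
E_h = 4.354e-18 J
a₀ = 5.297e-11 m
E_h/a₀ = 8.220e-8 N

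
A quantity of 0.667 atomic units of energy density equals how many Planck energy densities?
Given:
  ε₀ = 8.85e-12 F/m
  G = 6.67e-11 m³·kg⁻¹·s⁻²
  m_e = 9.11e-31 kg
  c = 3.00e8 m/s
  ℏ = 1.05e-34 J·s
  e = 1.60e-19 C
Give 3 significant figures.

atomic unit of energy density: u_au = E_h/a₀³ = m_e⁴e¹⁰/((4πε₀)⁵ℏ⁸) = 3.01e13 J/m³
Planck energy density: u_P = c⁷/(ℏG²) = 4.68e113 J/m³
0.667 × 3.01e13 / 4.68e113 = 4.29e-101

4.29e-101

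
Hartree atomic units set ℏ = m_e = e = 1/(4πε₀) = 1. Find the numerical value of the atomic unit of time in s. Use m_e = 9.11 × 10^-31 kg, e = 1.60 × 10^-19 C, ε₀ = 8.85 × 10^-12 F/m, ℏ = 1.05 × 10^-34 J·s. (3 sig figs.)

2.40 × 10^-17 s

From ℏ = m_e = e = 1/(4πε₀) = 1 the time scale is τ_au = (4πε₀)²ℏ³/(m_e e⁴).
E_h = 4.38 × 10^-18 J
ℏ/E_h = 2.40 × 10^-17 s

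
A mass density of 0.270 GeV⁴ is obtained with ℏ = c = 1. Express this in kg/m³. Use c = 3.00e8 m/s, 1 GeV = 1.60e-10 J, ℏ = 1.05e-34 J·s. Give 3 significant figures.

Mass density is [E]/(c²[L]³) = [E]⁴/(ℏ³c⁵).
1 GeV⁴ → 1/(ℏ³c⁵) × (1 GeV in J)⁴ = 2.33e20 kg/m³.
Result: 0.270 × 2.33e20 = 6.29e19 kg/m³.

6.29e19 kg/m³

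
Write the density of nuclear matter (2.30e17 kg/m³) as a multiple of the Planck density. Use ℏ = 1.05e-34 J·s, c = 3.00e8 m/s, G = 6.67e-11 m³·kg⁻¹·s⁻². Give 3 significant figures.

Planck density: ρ_P = c⁵/(ℏG²) = 5.20e96 kg/m³.
2.30e17 / 5.20e96 = 4.42e-80

4.42e-80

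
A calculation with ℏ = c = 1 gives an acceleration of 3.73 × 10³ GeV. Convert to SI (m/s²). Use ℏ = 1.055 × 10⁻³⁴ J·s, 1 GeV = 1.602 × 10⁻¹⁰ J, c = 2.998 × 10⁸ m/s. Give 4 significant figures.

1.698 × 10³⁶ m/s²

Acceleration is [L]/[T]² = c·[E]/ℏ.
1 GeV → c/ℏ × (1 GeV in J) = 4.552 × 10³² m/s².
Result: 3.73 × 10³ × 4.552 × 10³² = 1.698 × 10³⁶ m/s².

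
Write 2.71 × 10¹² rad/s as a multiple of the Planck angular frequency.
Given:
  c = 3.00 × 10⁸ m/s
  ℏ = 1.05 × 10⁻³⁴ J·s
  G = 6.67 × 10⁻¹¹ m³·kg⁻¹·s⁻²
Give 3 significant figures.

1.45 × 10⁻³¹

Planck angular frequency: ω_P = √(c⁵/(ℏG)) = 1.86 × 10⁴³ rad/s.
2.71 × 10¹² / 1.86 × 10⁴³ = 1.45 × 10⁻³¹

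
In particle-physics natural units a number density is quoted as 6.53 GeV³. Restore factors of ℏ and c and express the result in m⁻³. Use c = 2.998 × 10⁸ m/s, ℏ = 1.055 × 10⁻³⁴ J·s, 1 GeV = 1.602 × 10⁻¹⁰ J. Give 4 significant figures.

8.485 × 10⁴⁷ m⁻³

Number density is [L]⁻³ = [E]³/(ℏc)³.
1 GeV³ → 1/(ℏc)³ × (1 GeV in J)³ = 1.299 × 10⁴⁷ m⁻³.
Result: 6.53 × 1.299 × 10⁴⁷ = 8.485 × 10⁴⁷ m⁻³.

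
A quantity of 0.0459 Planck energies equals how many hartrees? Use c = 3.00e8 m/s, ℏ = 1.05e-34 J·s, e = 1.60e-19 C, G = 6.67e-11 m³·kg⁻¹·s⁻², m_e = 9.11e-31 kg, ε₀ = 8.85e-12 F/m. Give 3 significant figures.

Planck energy: E_P = √(ℏc⁵/G) = 1.96e9 J
hartree: E_h = m_e e⁴/(4πε₀ℏ)² = 4.38e-18 J
0.0459 × 1.96e9 / 4.38e-18 = 2.05e25

2.05e25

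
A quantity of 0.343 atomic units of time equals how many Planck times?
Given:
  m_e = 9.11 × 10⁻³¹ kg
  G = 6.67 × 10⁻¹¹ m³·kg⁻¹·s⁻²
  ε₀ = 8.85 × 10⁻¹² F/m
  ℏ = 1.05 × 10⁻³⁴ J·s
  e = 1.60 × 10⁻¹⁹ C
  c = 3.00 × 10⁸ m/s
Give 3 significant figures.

atomic unit of time: τ_au = (4πε₀)²ℏ³/(m_e e⁴) = 2.40 × 10⁻¹⁷ s
Planck time: t_P = √(ℏG/c⁵) = 5.37 × 10⁻⁴⁴ s
0.343 × 2.40 × 10⁻¹⁷ / 5.37 × 10⁻⁴⁴ = 1.53 × 10²⁶

1.53 × 10²⁶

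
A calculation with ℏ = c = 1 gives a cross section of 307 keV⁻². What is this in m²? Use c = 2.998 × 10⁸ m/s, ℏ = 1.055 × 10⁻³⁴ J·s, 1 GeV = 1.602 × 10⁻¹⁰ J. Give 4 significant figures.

Area is [L]² = [E]⁻²·(ℏc)²; restore (ℏc)².
1 GeV⁻² → (ℏc)² × (1 GeV in J)⁻² = 3.898 × 10⁻³² m².
Convert the energy scale: 307 keV⁻² = 3.07 × 10¹⁴ GeV⁻².
Result: 3.07 × 10¹⁴ × 3.898 × 10⁻³² = 1.197 × 10⁻¹⁷ m².

1.197 × 10⁻¹⁷ m²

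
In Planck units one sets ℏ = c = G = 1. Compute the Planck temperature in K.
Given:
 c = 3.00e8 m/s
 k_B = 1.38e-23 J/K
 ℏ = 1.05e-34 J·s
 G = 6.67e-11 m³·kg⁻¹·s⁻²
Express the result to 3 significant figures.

1.42e32 K

T_P = √(ℏc⁵/G) / k_B
  = √(3.83e18) × 7.25e22
  = 1.42e32 K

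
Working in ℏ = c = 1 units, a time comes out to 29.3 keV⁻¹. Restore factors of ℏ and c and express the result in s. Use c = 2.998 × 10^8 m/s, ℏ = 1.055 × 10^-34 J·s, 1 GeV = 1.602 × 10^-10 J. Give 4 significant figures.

A time is [E]⁻¹ in ℏ=c=1; restore one factor of ℏ.
1 GeV⁻¹ → ℏ × (1 GeV in J)⁻¹ = 6.586 × 10^-25 s.
Convert the energy scale: 29.3 keV⁻¹ = 2.93 × 10^7 GeV⁻¹.
Result: 2.93 × 10^7 × 6.586 × 10^-25 = 1.930 × 10^-17 s.

1.930 × 10^-17 s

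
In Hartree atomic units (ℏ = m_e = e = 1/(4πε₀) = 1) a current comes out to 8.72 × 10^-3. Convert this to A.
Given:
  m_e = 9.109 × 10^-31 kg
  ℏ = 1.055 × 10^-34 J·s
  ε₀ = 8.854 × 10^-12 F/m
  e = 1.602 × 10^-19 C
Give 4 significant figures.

One atomic unit of electric current: I_au = e E_h/ℏ = m_e e⁵/((4πε₀)²ℏ³) = 6.612 × 10^-3 A.
8.72 × 10^-3 × 6.612 × 10^-3 A = 5.766 × 10^-5 A

5.766 × 10^-5 A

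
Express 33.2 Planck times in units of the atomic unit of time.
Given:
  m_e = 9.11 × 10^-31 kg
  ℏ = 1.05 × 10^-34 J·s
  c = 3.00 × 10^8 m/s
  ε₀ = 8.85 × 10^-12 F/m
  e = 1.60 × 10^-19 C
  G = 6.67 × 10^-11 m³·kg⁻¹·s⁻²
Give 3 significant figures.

Planck time: t_P = √(ℏG/c⁵) = 5.37 × 10^-44 s
atomic unit of time: τ_au = (4πε₀)²ℏ³/(m_e e⁴) = 2.40 × 10^-17 s
33.2 × 5.37 × 10^-44 / 2.40 × 10^-17 = 7.43 × 10^-26

7.43 × 10^-26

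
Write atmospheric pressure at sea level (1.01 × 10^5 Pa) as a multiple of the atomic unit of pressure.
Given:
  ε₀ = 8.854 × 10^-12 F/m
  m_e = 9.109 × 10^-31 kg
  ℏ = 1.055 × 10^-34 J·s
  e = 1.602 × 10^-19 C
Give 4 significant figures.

3.448 × 10^-9

atomic unit of pressure: P_au = E_h/a₀³ = m_e⁴e¹⁰/((4πε₀)⁵ℏ⁸) = 2.929 × 10^13 Pa.
1.01 × 10^5 / 2.929 × 10^13 = 3.448 × 10^-9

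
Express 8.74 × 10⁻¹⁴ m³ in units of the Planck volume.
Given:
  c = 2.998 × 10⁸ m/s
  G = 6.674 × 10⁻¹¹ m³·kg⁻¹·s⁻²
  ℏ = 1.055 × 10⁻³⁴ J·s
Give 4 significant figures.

2.069 × 10⁹¹

Planck volume: V_P = (ℏG/c³)^(3/2) = 4.224 × 10⁻¹⁰⁵ m³.
8.74 × 10⁻¹⁴ / 4.224 × 10⁻¹⁰⁵ = 2.069 × 10⁹¹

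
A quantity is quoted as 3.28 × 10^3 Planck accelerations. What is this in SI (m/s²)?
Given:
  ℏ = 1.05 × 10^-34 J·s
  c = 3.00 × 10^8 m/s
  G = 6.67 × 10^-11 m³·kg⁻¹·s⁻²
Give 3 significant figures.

One Planck acceleration: a_P = √(c⁷/(ℏG)) = 5.59 × 10^51 m/s².
3.28 × 10^3 × 5.59 × 10^51 m/s² = 1.83 × 10^55 m/s²

1.83 × 10^55 m/s²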